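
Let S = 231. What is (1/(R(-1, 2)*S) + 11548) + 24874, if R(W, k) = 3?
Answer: 25240447/693 ≈ 36422.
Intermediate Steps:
(1/(R(-1, 2)*S) + 11548) + 24874 = (1/(3*231) + 11548) + 24874 = (1/693 + 11548) + 24874 = 8002765/693 + 24874 = 25240447/693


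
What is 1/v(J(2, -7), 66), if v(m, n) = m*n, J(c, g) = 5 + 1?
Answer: 1/396 ≈ 0.0025253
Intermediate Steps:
J(c, g) = 6
1/v(J(2, -7), 66) = 1/(6*66) = 1/396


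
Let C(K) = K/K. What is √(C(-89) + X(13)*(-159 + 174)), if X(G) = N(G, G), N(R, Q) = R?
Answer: 14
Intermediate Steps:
X(G) = G
C(K) = 1
√(C(-89) + X(13)*(-159 + 174)) = √(1 + 13*(-159 + 174)) = √(1 + 13*15) = √(1 + 195) = √196 = 14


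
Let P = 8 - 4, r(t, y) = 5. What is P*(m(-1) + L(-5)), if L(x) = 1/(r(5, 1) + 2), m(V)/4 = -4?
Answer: -444/7 ≈ -63.429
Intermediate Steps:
P = 4
m(V) = -16 (m(V) = 4*(-4) = -16)
L(x) = ⅐ (L(x) = 1/(5 + 2) = 1/7 = ⅐)
P*(m(-1) + L(-5)) = 4*(-16 + ⅐) = 4*(-111/7) = -444/7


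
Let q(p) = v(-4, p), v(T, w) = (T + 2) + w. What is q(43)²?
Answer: 1681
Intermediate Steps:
v(T, w) = 2 + T + w (v(T, w) = (2 + T) + w = 2 + T + w)
q(p) = -2 + p (q(p) = 2 - 4 + p = -2 + p)
q(43)² = (-2 + 43)² = 41² = 1681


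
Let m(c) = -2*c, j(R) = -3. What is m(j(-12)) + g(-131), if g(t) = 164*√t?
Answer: 6 + 164*I*√131 ≈ 6.0 + 1877.1*I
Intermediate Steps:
m(j(-12)) + g(-131) = -2*(-3) + 164*√(-131) = 6 + 164*(I*√131) = 6 + 164*I*√131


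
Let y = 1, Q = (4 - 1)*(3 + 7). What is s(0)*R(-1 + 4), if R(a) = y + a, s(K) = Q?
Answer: 120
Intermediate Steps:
Q = 30 (Q = 3*10 = 30)
s(K) = 30
R(a) = 1 + a
s(0)*R(-1 + 4) = 30*(1 + (-1 + 4)) = 30*(1 + 3) = 30*4 = 120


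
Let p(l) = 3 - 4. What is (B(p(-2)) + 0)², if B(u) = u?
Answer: 1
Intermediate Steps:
p(l) = -1
(B(p(-2)) + 0)² = (-1 + 0)² = (-1)² = 1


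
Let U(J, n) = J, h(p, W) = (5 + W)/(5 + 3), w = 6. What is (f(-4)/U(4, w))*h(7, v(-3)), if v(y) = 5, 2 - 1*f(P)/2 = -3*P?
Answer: -25/4 ≈ -6.2500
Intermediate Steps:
f(P) = 4 + 6*P (f(P) = 4 - (-6)*P = 4 + 6*P)
h(p, W) = 5/8 + W/8 (h(p, W) = (5 + W)/8 = (5 + W)*(⅛) = 5/8 + W/8)
(f(-4)/U(4, w))*h(7, v(-3)) = ((4 + 6*(-4))/4)*(5/8 + (⅛)*5) = ((4 - 24)/4)*(5/8 + 5/8) = ((¼)*(-20))*(5/4) = -5*5/4 = -25/4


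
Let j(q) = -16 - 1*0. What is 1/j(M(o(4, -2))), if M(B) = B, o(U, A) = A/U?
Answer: -1/16 ≈ -0.062500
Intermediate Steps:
j(q) = -16 (j(q) = -16 + 0 = -16)
1/j(M(o(4, -2))) = 1/(-16) = -1/16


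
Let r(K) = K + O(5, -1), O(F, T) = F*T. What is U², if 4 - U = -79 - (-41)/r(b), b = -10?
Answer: 1653796/225 ≈ 7350.2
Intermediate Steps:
r(K) = -5 + K (r(K) = K + 5*(-1) = K - 5 = -5 + K)
U = 1286/15 (U = 4 - (-79 - (-41)/(-5 - 10)) = 4 - (-79 - (-41)/(-15)) = 4 - (-79 - (-41)*(-1)/15) = 4 - (-79 - 1*41/15) = 4 - (-79 - 41/15) = 4 - 1*(-1226/15) = 4 + 1226/15 = 1286/15 ≈ 85.733)
U² = (1286/15)² = 1653796/225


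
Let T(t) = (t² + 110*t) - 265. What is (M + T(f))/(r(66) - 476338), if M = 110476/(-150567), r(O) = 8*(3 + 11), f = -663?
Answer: -27581861791/35851960071 ≈ -0.76933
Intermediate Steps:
r(O) = 112 (r(O) = 8*14 = 112)
M = -110476/150567 (M = 110476*(-1/150567) = -110476/150567 ≈ -0.73373)
T(t) = -265 + t² + 110*t
(M + T(f))/(r(66) - 476338) = (-110476/150567 + (-265 + (-663)² + 110*(-663)))/(112 - 476338) = (-110476/150567 + (-265 + 439569 - 72930))/(-476226) = (-110476/150567 + 366374)*(-1/476226) = (55163723582/150567)*(-1/476226) = -27581861791/35851960071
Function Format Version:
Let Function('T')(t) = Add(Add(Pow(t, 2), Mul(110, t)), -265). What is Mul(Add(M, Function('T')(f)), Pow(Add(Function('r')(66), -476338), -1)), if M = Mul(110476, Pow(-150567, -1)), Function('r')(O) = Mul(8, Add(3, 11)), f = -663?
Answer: Rational(-27581861791, 35851960071) ≈ -0.76933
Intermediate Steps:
Function('r')(O) = 112 (Function('r')(O) = Mul(8, 14) = 112)
M = Rational(-110476, 150567) (M = Mul(110476, Rational(-1, 150567)) = Rational(-110476, 150567) ≈ -0.73373)
Function('T')(t) = Add(-265, Pow(t, 2), Mul(110, t))
Mul(Add(M, Function('T')(f)), Pow(Add(Function('r')(66), -476338), -1)) = Mul(Add(Rational(-110476, 150567), Add(-265, Pow(-663, 2), Mul(110, -663))), Pow(Add(112, -476338), -1)) = Mul(Add(Rational(-110476, 150567), Add(-265, 439569, -72930)), Pow(-476226, -1)) = Mul(Add(Rational(-110476, 150567), 366374), Rational(-1, 476226)) = Mul(Rational(55163723582, 150567), Rational(-1, 476226)) = Rational(-27581861791, 35851960071)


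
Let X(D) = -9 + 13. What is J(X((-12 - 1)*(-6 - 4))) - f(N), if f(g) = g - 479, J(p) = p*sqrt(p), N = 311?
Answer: 176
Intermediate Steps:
X(D) = 4
J(p) = p**(3/2)
f(g) = -479 + g
J(X((-12 - 1)*(-6 - 4))) - f(N) = 4**(3/2) - (-479 + 311) = 8 - 1*(-168) = 8 + 168 = 176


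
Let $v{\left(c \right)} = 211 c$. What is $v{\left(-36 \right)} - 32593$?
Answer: $-40189$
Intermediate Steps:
$v{\left(-36 \right)} - 32593 = 211 \left(-36\right) - 32593 = -7596 - 32593 = -40189$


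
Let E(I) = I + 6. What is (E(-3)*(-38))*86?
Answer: -9804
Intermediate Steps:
E(I) = 6 + I
(E(-3)*(-38))*86 = ((6 - 3)*(-38))*86 = (3*(-38))*86 = -114*86 = -9804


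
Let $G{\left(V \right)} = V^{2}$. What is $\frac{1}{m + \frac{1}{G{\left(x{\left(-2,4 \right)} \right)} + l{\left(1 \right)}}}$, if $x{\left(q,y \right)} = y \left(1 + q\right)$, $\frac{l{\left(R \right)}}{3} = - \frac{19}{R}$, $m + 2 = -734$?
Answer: $- \frac{41}{30177} \approx -0.0013587$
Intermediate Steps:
$m = -736$ ($m = -2 - 734 = -736$)
$l{\left(R \right)} = - \frac{57}{R}$ ($l{\left(R \right)} = 3 \left(- \frac{19}{R}\right) = - \frac{57}{R}$)
$\frac{1}{m + \frac{1}{G{\left(x{\left(-2,4 \right)} \right)} + l{\left(1 \right)}}} = \frac{1}{-736 + \frac{1}{\left(4 \left(1 - 2\right)\right)^{2} - \frac{57}{1}}} = \frac{1}{-736 + \frac{1}{\left(4 \left(-1\right)\right)^{2} - 57}} = \frac{1}{-736 + \frac{1}{\left(-4\right)^{2} - 57}} = \frac{1}{-736 + \frac{1}{16 - 57}} = \frac{1}{-736 + \frac{1}{-41}} = \frac{1}{-736 - \frac{1}{41}} = \frac{1}{- \frac{30177}{41}} = - \frac{41}{30177}$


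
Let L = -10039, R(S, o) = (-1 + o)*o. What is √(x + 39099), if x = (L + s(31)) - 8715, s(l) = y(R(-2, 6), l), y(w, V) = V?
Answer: 6*√566 ≈ 142.74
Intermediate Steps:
R(S, o) = o*(-1 + o)
s(l) = l
x = -18723 (x = (-10039 + 31) - 8715 = -10008 - 8715 = -18723)
√(x + 39099) = √(-18723 + 39099) = √20376 = 6*√566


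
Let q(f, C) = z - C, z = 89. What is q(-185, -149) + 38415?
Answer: 38653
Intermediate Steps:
q(f, C) = 89 - C
q(-185, -149) + 38415 = (89 - 1*(-149)) + 38415 = (89 + 149) + 38415 = 238 + 38415 = 38653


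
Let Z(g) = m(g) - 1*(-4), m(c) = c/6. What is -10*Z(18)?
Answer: -70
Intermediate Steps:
m(c) = c/6 (m(c) = c*(⅙) = c/6)
Z(g) = 4 + g/6 (Z(g) = g/6 - 1*(-4) = g/6 + 4 = 4 + g/6)
-10*Z(18) = -10*(4 + (⅙)*18) = -10*(4 + 3) = -10*7 = -70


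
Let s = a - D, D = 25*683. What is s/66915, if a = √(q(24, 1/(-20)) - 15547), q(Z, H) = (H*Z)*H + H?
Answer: -3415/13383 + I*√1554699/669150 ≈ -0.25517 + 0.0018634*I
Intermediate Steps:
q(Z, H) = H + Z*H² (q(Z, H) = Z*H² + H = H + Z*H²)
a = I*√1554699/10 (a = √((1 + 24/(-20))/(-20) - 15547) = √(-(1 - 1/20*24)/20 - 15547) = √(-(1 - 6/5)/20 - 15547) = √(-1/20*(-⅕) - 15547) = √(1/100 - 15547) = √(-1554699/100) = I*√1554699/10 ≈ 124.69*I)
D = 17075
s = -17075 + I*√1554699/10 (s = I*√1554699/10 - 1*17075 = I*√1554699/10 - 17075 = -17075 + I*√1554699/10 ≈ -17075.0 + 124.69*I)
s/66915 = (-17075 + I*√1554699/10)/66915 = (-17075 + I*√1554699/10)*(1/66915) = -3415/13383 + I*√1554699/669150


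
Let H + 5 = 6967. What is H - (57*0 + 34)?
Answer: 6928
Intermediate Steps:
H = 6962 (H = -5 + 6967 = 6962)
H - (57*0 + 34) = 6962 - (57*0 + 34) = 6962 - (0 + 34) = 6962 - 1*34 = 6962 - 34 = 6928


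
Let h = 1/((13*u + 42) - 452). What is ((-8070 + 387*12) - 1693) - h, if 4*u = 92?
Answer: -568208/111 ≈ -5119.0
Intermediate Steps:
u = 23 (u = (¼)*92 = 23)
h = -1/111 (h = 1/((13*23 + 42) - 452) = 1/((299 + 42) - 452) = 1/(341 - 452) = 1/(-111) = -1/111 ≈ -0.0090090)
((-8070 + 387*12) - 1693) - h = ((-8070 + 387*12) - 1693) - 1*(-1/111) = ((-8070 + 4644) - 1693) + 1/111 = (-3426 - 1693) + 1/111 = -5119 + 1/111 = -568208/111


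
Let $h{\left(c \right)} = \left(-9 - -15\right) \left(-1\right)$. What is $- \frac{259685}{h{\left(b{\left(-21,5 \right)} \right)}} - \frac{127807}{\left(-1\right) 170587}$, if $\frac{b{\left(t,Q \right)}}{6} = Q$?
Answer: $\frac{44299651937}{1023522} \approx 43282.0$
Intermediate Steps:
$b{\left(t,Q \right)} = 6 Q$
$h{\left(c \right)} = -6$ ($h{\left(c \right)} = \left(-9 + 15\right) \left(-1\right) = 6 \left(-1\right) = -6$)
$- \frac{259685}{h{\left(b{\left(-21,5 \right)} \right)}} - \frac{127807}{\left(-1\right) 170587} = - \frac{259685}{-6} - \frac{127807}{\left(-1\right) 170587} = \left(-259685\right) \left(- \frac{1}{6}\right) - \frac{127807}{-170587} = \frac{259685}{6} - - \frac{127807}{170587} = \frac{259685}{6} + \frac{127807}{170587} = \frac{44299651937}{1023522}$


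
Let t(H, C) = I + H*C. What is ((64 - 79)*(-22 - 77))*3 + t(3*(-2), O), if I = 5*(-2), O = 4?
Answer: 4421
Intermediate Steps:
I = -10
t(H, C) = -10 + C*H (t(H, C) = -10 + H*C = -10 + C*H)
((64 - 79)*(-22 - 77))*3 + t(3*(-2), O) = ((64 - 79)*(-22 - 77))*3 + (-10 + 4*(3*(-2))) = -15*(-99)*3 + (-10 + 4*(-6)) = 1485*3 + (-10 - 24) = 4455 - 34 = 4421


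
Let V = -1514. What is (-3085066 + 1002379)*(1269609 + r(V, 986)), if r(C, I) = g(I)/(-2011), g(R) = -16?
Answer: -5317482531842205/2011 ≈ -2.6442e+12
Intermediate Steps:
r(C, I) = 16/2011 (r(C, I) = -16/(-2011) = -16*(-1/2011) = 16/2011)
(-3085066 + 1002379)*(1269609 + r(V, 986)) = (-3085066 + 1002379)*(1269609 + 16/2011) = -2082687*2553183715/2011 = -5317482531842205/2011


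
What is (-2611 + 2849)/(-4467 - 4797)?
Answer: -119/4632 ≈ -0.025691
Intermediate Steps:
(-2611 + 2849)/(-4467 - 4797) = 238/(-9264) = 238*(-1/9264) = -119/4632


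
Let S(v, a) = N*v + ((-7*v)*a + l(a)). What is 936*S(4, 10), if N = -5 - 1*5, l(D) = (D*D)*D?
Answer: 636480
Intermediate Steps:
l(D) = D³ (l(D) = D²*D = D³)
N = -10 (N = -5 - 5 = -10)
S(v, a) = a³ - 10*v - 7*a*v (S(v, a) = -10*v + ((-7*v)*a + a³) = -10*v + (-7*a*v + a³) = -10*v + (a³ - 7*a*v) = a³ - 10*v - 7*a*v)
936*S(4, 10) = 936*(10³ - 10*4 - 7*10*4) = 936*(1000 - 40 - 280) = 936*680 = 636480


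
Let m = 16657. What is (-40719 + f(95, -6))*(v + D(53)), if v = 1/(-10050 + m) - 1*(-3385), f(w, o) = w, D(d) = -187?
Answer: -858352092688/6607 ≈ -1.2992e+8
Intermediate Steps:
v = 22364696/6607 (v = 1/(-10050 + 16657) - 1*(-3385) = 1/6607 + 3385 = 22364696/6607 ≈ 3385.0)
(-40719 + f(95, -6))*(v + D(53)) = (-40719 + 95)*(22364696/6607 - 187) = -40624*21129187/6607 = -858352092688/6607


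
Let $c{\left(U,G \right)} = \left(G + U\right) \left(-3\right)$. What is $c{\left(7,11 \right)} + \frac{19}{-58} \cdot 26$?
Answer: $- \frac{1813}{29} \approx -62.517$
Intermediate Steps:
$c{\left(U,G \right)} = - 3 G - 3 U$
$c{\left(7,11 \right)} + \frac{19}{-58} \cdot 26 = \left(\left(-3\right) 11 - 21\right) + \frac{19}{-58} \cdot 26 = \left(-33 - 21\right) + 19 \left(- \frac{1}{58}\right) 26 = -54 - \frac{247}{29} = - \frac{1813}{29}$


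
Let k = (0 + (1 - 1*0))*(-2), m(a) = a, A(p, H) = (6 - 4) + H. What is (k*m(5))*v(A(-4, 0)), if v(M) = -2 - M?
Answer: 40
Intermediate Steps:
A(p, H) = 2 + H
k = -2 (k = (0 + (1 + 0))*(-2) = (0 + 1)*(-2) = 1*(-2) = -2)
(k*m(5))*v(A(-4, 0)) = (-2*5)*(-2 - (2 + 0)) = -10*(-2 - 1*2) = -10*(-2 - 2) = -10*(-4) = 40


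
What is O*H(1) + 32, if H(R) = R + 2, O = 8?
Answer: 56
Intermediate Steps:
H(R) = 2 + R
O*H(1) + 32 = 8*(2 + 1) + 32 = 8*3 + 32 = 24 + 32 = 56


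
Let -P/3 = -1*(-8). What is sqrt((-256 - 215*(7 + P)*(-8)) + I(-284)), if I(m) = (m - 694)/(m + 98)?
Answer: I*sqrt(28340603)/31 ≈ 171.73*I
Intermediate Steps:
P = -24 (P = -(-3)*(-8) = -3*8 = -24)
I(m) = (-694 + m)/(98 + m)
sqrt((-256 - 215*(7 + P)*(-8)) + I(-284)) = sqrt((-256 - 215*(7 - 24)*(-8)) + (-694 - 284)/(98 - 284)) = sqrt((-256 - (-3655)*(-8)) - 978/(-186)) = sqrt((-256 - 215*136) - 1/186*(-978)) = sqrt((-256 - 29240) + 163/31) = sqrt(-29496 + 163/31) = sqrt(-914213/31) = I*sqrt(28340603)/31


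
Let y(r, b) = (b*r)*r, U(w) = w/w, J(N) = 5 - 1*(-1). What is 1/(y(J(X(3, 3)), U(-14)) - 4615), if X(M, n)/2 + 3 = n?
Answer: -1/4579 ≈ -0.00021839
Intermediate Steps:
X(M, n) = -6 + 2*n
J(N) = 6 (J(N) = 5 + 1 = 6)
U(w) = 1
y(r, b) = b*r²
1/(y(J(X(3, 3)), U(-14)) - 4615) = 1/(1*6² - 4615) = 1/(1*36 - 4615) = 1/(36 - 4615) = 1/(-4579) = -1/4579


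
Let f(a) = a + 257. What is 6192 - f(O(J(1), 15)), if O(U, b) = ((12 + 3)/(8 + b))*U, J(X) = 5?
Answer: 136430/23 ≈ 5931.7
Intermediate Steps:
O(U, b) = 15*U/(8 + b) (O(U, b) = (15/(8 + b))*U = 15*U/(8 + b))
f(a) = 257 + a
6192 - f(O(J(1), 15)) = 6192 - (257 + 15*5/(8 + 15)) = 6192 - (257 + 15*5/23) = 6192 - (257 + 15*5*(1/23)) = 6192 - (257 + 75/23) = 6192 - 1*5986/23 = 6192 - 5986/23 = 136430/23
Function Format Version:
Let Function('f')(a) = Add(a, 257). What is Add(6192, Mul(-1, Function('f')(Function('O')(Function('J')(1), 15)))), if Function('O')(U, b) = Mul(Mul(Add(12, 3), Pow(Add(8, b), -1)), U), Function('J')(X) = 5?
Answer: Rational(136430, 23) ≈ 5931.7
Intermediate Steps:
Function('O')(U, b) = Mul(15, U, Pow(Add(8, b), -1)) (Function('O')(U, b) = Mul(Mul(15, Pow(Add(8, b), -1)), U) = Mul(15, U, Pow(Add(8, b), -1)))
Function('f')(a) = Add(257, a)
Add(6192, Mul(-1, Function('f')(Function('O')(Function('J')(1), 15)))) = Add(6192, Mul(-1, Add(257, Mul(15, 5, Pow(Add(8, 15), -1))))) = Add(6192, Mul(-1, Add(257, Mul(15, 5, Pow(23, -1))))) = Add(6192, Mul(-1, Add(257, Mul(15, 5, Rational(1, 23))))) = Add(6192, Mul(-1, Add(257, Rational(75, 23)))) = Add(6192, Mul(-1, Rational(5986, 23))) = Add(6192, Rational(-5986, 23)) = Rational(136430, 23)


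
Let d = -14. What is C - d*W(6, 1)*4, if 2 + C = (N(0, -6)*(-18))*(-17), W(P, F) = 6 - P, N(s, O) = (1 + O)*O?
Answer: 9178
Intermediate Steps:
N(s, O) = O*(1 + O)
C = 9178 (C = -2 + (-6*(1 - 6)*(-18))*(-17) = -2 + (-6*(-5)*(-18))*(-17) = -2 + (30*(-18))*(-17) = -2 - 540*(-17) = -2 + 9180 = 9178)
C - d*W(6, 1)*4 = 9178 - (-14*(6 - 1*6))*4 = 9178 - (-14*(6 - 6))*4 = 9178 - (-14*0)*4 = 9178 - 0*4 = 9178 - 1*0 = 9178 + 0 = 9178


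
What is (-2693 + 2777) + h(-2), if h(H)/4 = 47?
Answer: 272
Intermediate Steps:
h(H) = 188 (h(H) = 4*47 = 188)
(-2693 + 2777) + h(-2) = (-2693 + 2777) + 188 = 84 + 188 = 272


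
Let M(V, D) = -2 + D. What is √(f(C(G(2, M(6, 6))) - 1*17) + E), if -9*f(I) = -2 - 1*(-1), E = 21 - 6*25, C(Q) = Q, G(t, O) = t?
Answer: 2*I*√290/3 ≈ 11.353*I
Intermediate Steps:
E = -129 (E = 21 - 150 = -129)
f(I) = ⅑ (f(I) = -(-2 - 1*(-1))/9 = -(-2 + 1)/9 = -⅑*(-1) = ⅑)
√(f(C(G(2, M(6, 6))) - 1*17) + E) = √(⅑ - 129) = √(-1160/9) = 2*I*√290/3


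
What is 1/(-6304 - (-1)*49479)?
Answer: 1/43175 ≈ 2.3162e-5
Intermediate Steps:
1/(-6304 - (-1)*49479) = 1/(-6304 - 1*(-49479)) = 1/(-6304 + 49479) = 1/43175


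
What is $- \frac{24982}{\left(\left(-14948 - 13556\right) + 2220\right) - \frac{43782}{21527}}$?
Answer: $\frac{268893757}{282929725} \approx 0.95039$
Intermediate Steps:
$- \frac{24982}{\left(\left(-14948 - 13556\right) + 2220\right) - \frac{43782}{21527}} = - \frac{24982}{\left(-28504 + 2220\right) - \frac{43782}{21527}} = - \frac{24982}{-26284 - \frac{43782}{21527}} = - \frac{24982}{- \frac{565859450}{21527}} = \left(-24982\right) \left(- \frac{21527}{565859450}\right) = \frac{268893757}{282929725}$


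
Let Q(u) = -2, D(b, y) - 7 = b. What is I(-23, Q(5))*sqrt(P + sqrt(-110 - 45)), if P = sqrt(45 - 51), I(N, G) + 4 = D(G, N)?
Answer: sqrt(I)*sqrt(sqrt(6) + sqrt(155)) ≈ 2.7294 + 2.7294*I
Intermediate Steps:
D(b, y) = 7 + b
I(N, G) = 3 + G (I(N, G) = -4 + (7 + G) = 3 + G)
P = I*sqrt(6) (P = sqrt(-6) = I*sqrt(6) ≈ 2.4495*I)
I(-23, Q(5))*sqrt(P + sqrt(-110 - 45)) = (3 - 2)*sqrt(I*sqrt(6) + sqrt(-110 - 45)) = 1*sqrt(I*sqrt(6) + sqrt(-155)) = 1*sqrt(I*sqrt(6) + I*sqrt(155)) = sqrt(I*sqrt(6) + I*sqrt(155))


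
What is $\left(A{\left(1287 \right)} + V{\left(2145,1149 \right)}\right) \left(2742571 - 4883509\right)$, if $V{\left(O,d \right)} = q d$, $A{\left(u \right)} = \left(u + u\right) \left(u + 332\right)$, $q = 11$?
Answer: $-8949003088410$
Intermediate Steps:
$A{\left(u \right)} = 2 u \left(332 + u\right)$
$V{\left(O,d \right)} = 11 d$
$\left(A{\left(1287 \right)} + V{\left(2145,1149 \right)}\right) \left(2742571 - 4883509\right) = \left(2 \cdot 1287 \left(332 + 1287\right) + 11 \cdot 1149\right) \left(2742571 - 4883509\right) = \left(2 \cdot 1287 \cdot 1619 + 12639\right) \left(-2140938\right) = \left(4167306 + 12639\right) \left(-2140938\right) = 4179945 \left(-2140938\right) = -8949003088410$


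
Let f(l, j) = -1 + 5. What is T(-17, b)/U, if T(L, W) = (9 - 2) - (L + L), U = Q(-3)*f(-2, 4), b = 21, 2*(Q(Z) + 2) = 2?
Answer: -41/4 ≈ -10.250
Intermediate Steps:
f(l, j) = 4
Q(Z) = -1 (Q(Z) = -2 + (1/2)*2 = -2 + 1 = -1)
U = -4 (U = -1*4 = -4)
T(L, W) = 7 - 2*L
T(-17, b)/U = (7 - 2*(-17))/(-4) = (7 + 34)*(-1/4) = 41*(-1/4) = -41/4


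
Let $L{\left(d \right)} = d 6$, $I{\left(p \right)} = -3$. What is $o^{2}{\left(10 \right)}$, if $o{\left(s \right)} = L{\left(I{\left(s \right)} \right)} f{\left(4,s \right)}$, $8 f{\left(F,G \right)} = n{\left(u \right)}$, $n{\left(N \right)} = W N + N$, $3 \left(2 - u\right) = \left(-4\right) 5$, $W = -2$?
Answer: $\frac{1521}{4} \approx 380.25$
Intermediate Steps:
$u = \frac{26}{3}$ ($u = 2 - \frac{\left(-4\right) 5}{3} = 2 - - \frac{20}{3} = 2 + \frac{20}{3} = \frac{26}{3} \approx 8.6667$)
$n{\left(N \right)} = - N$ ($n{\left(N \right)} = - 2 N + N = - N$)
$f{\left(F,G \right)} = - \frac{13}{12}$ ($f{\left(F,G \right)} = \frac{\left(-1\right) \frac{26}{3}}{8} = \frac{1}{8} \left(- \frac{26}{3}\right) = - \frac{13}{12}$)
$L{\left(d \right)} = 6 d$
$o{\left(s \right)} = \frac{39}{2}$ ($o{\left(s \right)} = 6 \left(-3\right) \left(- \frac{13}{12}\right) = \left(-18\right) \left(- \frac{13}{12}\right) = \frac{39}{2}$)
$o^{2}{\left(10 \right)} = \left(\frac{39}{2}\right)^{2} = \frac{1521}{4}$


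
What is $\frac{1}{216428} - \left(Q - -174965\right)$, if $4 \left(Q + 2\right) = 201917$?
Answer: $- \frac{24396007641}{108214} \approx -2.2544 \cdot 10^{5}$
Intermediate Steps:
$Q = \frac{201909}{4}$ ($Q = -2 + \frac{1}{4} \cdot 201917 = -2 + \frac{201917}{4} = \frac{201909}{4} \approx 50477.0$)
$\frac{1}{216428} - \left(Q - -174965\right) = \frac{1}{216428} - \left(\frac{201909}{4} - -174965\right) = \frac{1}{216428} - \left(\frac{201909}{4} + 174965\right) = \frac{1}{216428} - \frac{901769}{4} = - \frac{24396007641}{108214}$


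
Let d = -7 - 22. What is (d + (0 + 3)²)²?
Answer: 400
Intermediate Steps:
d = -29
(d + (0 + 3)²)² = (-29 + (0 + 3)²)² = (-29 + 3²)² = (-29 + 9)² = (-20)² = 400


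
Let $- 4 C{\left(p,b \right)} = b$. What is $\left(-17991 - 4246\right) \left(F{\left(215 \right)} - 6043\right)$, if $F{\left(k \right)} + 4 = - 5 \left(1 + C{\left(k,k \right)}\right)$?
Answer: $\frac{514408521}{4} \approx 1.286 \cdot 10^{8}$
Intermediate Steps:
$C{\left(p,b \right)} = - \frac{b}{4}$
$F{\left(k \right)} = -9 + \frac{5 k}{4}$ ($F{\left(k \right)} = -4 - 5 \left(1 - \frac{k}{4}\right) = -4 + \left(-5 + \frac{5 k}{4}\right) = -9 + \frac{5 k}{4}$)
$\left(-17991 - 4246\right) \left(F{\left(215 \right)} - 6043\right) = \left(-17991 - 4246\right) \left(\left(-9 + \frac{5}{4} \cdot 215\right) - 6043\right) = - 22237 \left(\left(-9 + \frac{1075}{4}\right) - 6043\right) = - 22237 \left(\frac{1039}{4} - 6043\right) = \left(-22237\right) \left(- \frac{23133}{4}\right) = \frac{514408521}{4}$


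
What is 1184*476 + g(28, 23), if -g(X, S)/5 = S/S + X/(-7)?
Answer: 563599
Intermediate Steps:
g(X, S) = -5 + 5*X/7 (g(X, S) = -5*(S/S + X/(-7)) = -5*(1 + X*(-1/7)) = -5*(1 - X/7) = -5 + 5*X/7)
1184*476 + g(28, 23) = 1184*476 + (-5 + (5/7)*28) = 563584 + (-5 + 20) = 563584 + 15 = 563599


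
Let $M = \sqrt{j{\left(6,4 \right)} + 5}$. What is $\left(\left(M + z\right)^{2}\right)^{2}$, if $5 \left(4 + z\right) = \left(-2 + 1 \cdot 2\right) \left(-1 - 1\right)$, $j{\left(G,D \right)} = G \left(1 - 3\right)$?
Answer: $\left(4 - i \sqrt{7}\right)^{4} \approx -367.0 - 380.99 i$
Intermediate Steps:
$j{\left(G,D \right)} = - 2 G$ ($j{\left(G,D \right)} = G \left(-2\right) = - 2 G$)
$M = i \sqrt{7}$ ($M = \sqrt{\left(-2\right) 6 + 5} = \sqrt{-12 + 5} = \sqrt{-7} = i \sqrt{7} \approx 2.6458 i$)
$z = -4$ ($z = -4 + \frac{\left(-2 + 1 \cdot 2\right) \left(-1 - 1\right)}{5} = -4 + \frac{\left(-2 + 2\right) \left(-2\right)}{5} = -4 + \frac{0 \left(-2\right)}{5} = -4 + \frac{1}{5} \cdot 0 = -4 + 0 = -4$)
$\left(\left(M + z\right)^{2}\right)^{2} = \left(\left(i \sqrt{7} - 4\right)^{2}\right)^{2} = \left(\left(-4 + i \sqrt{7}\right)^{2}\right)^{2} = \left(-4 + i \sqrt{7}\right)^{4}$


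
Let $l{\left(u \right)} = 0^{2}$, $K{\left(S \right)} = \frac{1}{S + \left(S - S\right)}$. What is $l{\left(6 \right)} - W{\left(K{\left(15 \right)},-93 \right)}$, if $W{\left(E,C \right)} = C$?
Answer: $93$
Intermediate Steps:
$K{\left(S \right)} = \frac{1}{S}$ ($K{\left(S \right)} = \frac{1}{S + 0} = \frac{1}{S}$)
$l{\left(u \right)} = 0$
$l{\left(6 \right)} - W{\left(K{\left(15 \right)},-93 \right)} = 0 - -93 = 0 + 93 = 93$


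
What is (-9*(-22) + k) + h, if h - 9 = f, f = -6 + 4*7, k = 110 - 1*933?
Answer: -594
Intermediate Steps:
k = -823 (k = 110 - 933 = -823)
f = 22 (f = -6 + 28 = 22)
h = 31 (h = 9 + 22 = 31)
(-9*(-22) + k) + h = (-9*(-22) - 823) + 31 = (198 - 823) + 31 = -625 + 31 = -594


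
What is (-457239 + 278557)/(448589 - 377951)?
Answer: -89341/35319 ≈ -2.5295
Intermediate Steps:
(-457239 + 278557)/(448589 - 377951) = -178682/70638 = -178682*1/70638 = -89341/35319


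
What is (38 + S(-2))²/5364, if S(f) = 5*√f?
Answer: 697/2682 + 95*I*√2/1341 ≈ 0.25988 + 0.10019*I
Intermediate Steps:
(38 + S(-2))²/5364 = (38 + 5*√(-2))²/5364 = (38 + 5*(I*√2))²*(1/5364) = (38 + 5*I*√2)²*(1/5364) = (38 + 5*I*√2)²/5364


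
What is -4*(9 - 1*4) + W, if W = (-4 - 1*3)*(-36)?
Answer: 232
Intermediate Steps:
W = 252 (W = (-4 - 3)*(-36) = -7*(-36) = 252)
-4*(9 - 1*4) + W = -4*(9 - 1*4) + 252 = -4*(9 - 4) + 252 = -4*5 + 252 = -20 + 252 = 232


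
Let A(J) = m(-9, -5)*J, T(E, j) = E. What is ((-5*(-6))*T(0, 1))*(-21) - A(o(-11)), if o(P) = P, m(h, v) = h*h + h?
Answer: 792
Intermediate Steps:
m(h, v) = h + h² (m(h, v) = h² + h = h + h²)
A(J) = 72*J (A(J) = (-9*(1 - 9))*J = (-9*(-8))*J = 72*J)
((-5*(-6))*T(0, 1))*(-21) - A(o(-11)) = (-5*(-6)*0)*(-21) - 72*(-11) = (30*0)*(-21) - 1*(-792) = 0*(-21) + 792 = 0 + 792 = 792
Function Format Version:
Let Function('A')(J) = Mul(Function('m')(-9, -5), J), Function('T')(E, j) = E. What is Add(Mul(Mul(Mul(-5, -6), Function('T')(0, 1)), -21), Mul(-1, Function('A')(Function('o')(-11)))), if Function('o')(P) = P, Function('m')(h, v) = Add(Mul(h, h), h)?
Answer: 792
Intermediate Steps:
Function('m')(h, v) = Add(h, Pow(h, 2)) (Function('m')(h, v) = Add(Pow(h, 2), h) = Add(h, Pow(h, 2)))
Function('A')(J) = Mul(72, J) (Function('A')(J) = Mul(Mul(-9, Add(1, -9)), J) = Mul(Mul(-9, -8), J) = Mul(72, J))
Add(Mul(Mul(Mul(-5, -6), Function('T')(0, 1)), -21), Mul(-1, Function('A')(Function('o')(-11)))) = Add(Mul(Mul(Mul(-5, -6), 0), -21), Mul(-1, Mul(72, -11))) = Add(Mul(Mul(30, 0), -21), Mul(-1, -792)) = Add(Mul(0, -21), 792) = Add(0, 792) = 792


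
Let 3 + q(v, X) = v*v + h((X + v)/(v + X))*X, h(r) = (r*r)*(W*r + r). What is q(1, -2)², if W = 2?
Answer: 64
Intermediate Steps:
h(r) = 3*r³ (h(r) = (r*r)*(2*r + r) = r²*(3*r) = 3*r³)
q(v, X) = -3 + v² + 3*X (q(v, X) = -3 + (v*v + (3*((X + v)/(v + X))³)*X) = -3 + (v² + (3*((X + v)/(X + v))³)*X) = -3 + (v² + (3*1³)*X) = -3 + (v² + (3*1)*X) = -3 + (v² + 3*X) = -3 + v² + 3*X)
q(1, -2)² = (-3 + 1² + 3*(-2))² = (-3 + 1 - 6)² = (-8)² = 64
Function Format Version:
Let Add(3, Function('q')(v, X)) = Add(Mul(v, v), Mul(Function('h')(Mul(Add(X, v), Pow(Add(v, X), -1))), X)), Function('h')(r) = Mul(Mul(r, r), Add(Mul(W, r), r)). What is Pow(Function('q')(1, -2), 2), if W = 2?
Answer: 64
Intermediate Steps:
Function('h')(r) = Mul(3, Pow(r, 3)) (Function('h')(r) = Mul(Mul(r, r), Add(Mul(2, r), r)) = Mul(Pow(r, 2), Mul(3, r)) = Mul(3, Pow(r, 3)))
Function('q')(v, X) = Add(-3, Pow(v, 2), Mul(3, X)) (Function('q')(v, X) = Add(-3, Add(Mul(v, v), Mul(Mul(3, Pow(Mul(Add(X, v), Pow(Add(v, X), -1)), 3)), X))) = Add(-3, Add(Pow(v, 2), Mul(Mul(3, Pow(Mul(Add(X, v), Pow(Add(X, v), -1)), 3)), X))) = Add(-3, Add(Pow(v, 2), Mul(Mul(3, Pow(1, 3)), X))) = Add(-3, Add(Pow(v, 2), Mul(Mul(3, 1), X))) = Add(-3, Add(Pow(v, 2), Mul(3, X))) = Add(-3, Pow(v, 2), Mul(3, X)))
Pow(Function('q')(1, -2), 2) = Pow(Add(-3, Pow(1, 2), Mul(3, -2)), 2) = Pow(Add(-3, 1, -6), 2) = Pow(-8, 2) = 64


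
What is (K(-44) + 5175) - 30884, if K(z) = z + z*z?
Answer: -23817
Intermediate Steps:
K(z) = z + z**2
(K(-44) + 5175) - 30884 = (-44*(1 - 44) + 5175) - 30884 = (-44*(-43) + 5175) - 30884 = (1892 + 5175) - 30884 = 7067 - 30884 = -23817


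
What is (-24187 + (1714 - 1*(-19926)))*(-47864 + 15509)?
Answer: 82408185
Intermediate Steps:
(-24187 + (1714 - 1*(-19926)))*(-47864 + 15509) = (-24187 + (1714 + 19926))*(-32355) = (-24187 + 21640)*(-32355) = -2547*(-32355) = 82408185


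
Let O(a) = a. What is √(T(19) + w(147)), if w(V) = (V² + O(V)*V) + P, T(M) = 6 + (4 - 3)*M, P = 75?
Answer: 11*√358 ≈ 208.13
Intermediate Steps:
T(M) = 6 + M (T(M) = 6 + 1*M = 6 + M)
w(V) = 75 + 2*V² (w(V) = (V² + V*V) + 75 = (V² + V²) + 75 = 2*V² + 75 = 75 + 2*V²)
√(T(19) + w(147)) = √((6 + 19) + (75 + 2*147²)) = √(25 + (75 + 2*21609)) = √(25 + (75 + 43218)) = √(25 + 43293) = √43318 = 11*√358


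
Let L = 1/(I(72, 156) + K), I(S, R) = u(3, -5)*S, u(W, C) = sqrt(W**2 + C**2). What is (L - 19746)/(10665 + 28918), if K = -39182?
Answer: -15155576985355/30380998837022 - 18*sqrt(34)/15190499418511 ≈ -0.49885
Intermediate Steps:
u(W, C) = sqrt(C**2 + W**2)
I(S, R) = S*sqrt(34) (I(S, R) = sqrt((-5)**2 + 3**2)*S = sqrt(25 + 9)*S = sqrt(34)*S = S*sqrt(34))
L = 1/(-39182 + 72*sqrt(34)) (L = 1/(72*sqrt(34) - 39182) = 1/(-39182 + 72*sqrt(34)) ≈ -2.5798e-5)
(L - 19746)/(10665 + 28918) = ((-19591/767526434 - 18*sqrt(34)/383763217) - 19746)/(10665 + 28918) = (-15155576985355/767526434 - 18*sqrt(34)/383763217)/39583 = (-15155576985355/767526434 - 18*sqrt(34)/383763217)*(1/39583) = -15155576985355/30380998837022 - 18*sqrt(34)/15190499418511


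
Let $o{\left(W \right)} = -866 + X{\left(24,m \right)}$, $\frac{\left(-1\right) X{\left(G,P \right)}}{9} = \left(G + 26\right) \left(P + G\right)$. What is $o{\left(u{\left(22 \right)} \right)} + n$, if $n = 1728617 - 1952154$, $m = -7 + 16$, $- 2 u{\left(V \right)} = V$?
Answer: $-239253$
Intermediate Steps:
$u{\left(V \right)} = - \frac{V}{2}$
$m = 9$
$X{\left(G,P \right)} = - 9 \left(26 + G\right) \left(G + P\right)$ ($X{\left(G,P \right)} = - 9 \left(G + 26\right) \left(P + G\right) = - 9 \left(26 + G\right) \left(G + P\right)$)
$o{\left(W \right)} = -15716$ ($o{\left(W \right)} = -866 - \left(7722 + 1944 + 5184\right) = -866 - 14850 = -15716$)
$n = -223537$
$o{\left(u{\left(22 \right)} \right)} + n = -15716 - 223537 = -239253$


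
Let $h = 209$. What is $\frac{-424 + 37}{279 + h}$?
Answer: $- \frac{387}{488} \approx -0.79303$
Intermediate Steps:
$\frac{-424 + 37}{279 + h} = \frac{-424 + 37}{279 + 209} = - \frac{387}{488}$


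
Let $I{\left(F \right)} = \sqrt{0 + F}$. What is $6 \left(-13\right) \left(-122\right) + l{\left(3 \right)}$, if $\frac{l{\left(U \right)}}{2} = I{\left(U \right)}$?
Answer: $9516 + 2 \sqrt{3} \approx 9519.5$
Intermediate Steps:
$I{\left(F \right)} = \sqrt{F}$
$l{\left(U \right)} = 2 \sqrt{U}$
$6 \left(-13\right) \left(-122\right) + l{\left(3 \right)} = 6 \left(-13\right) \left(-122\right) + 2 \sqrt{3} = \left(-78\right) \left(-122\right) + 2 \sqrt{3} = 9516 + 2 \sqrt{3}$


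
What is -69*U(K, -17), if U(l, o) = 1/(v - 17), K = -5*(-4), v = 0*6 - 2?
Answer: 69/19 ≈ 3.6316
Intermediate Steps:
v = -2 (v = 0 - 2 = -2)
K = 20
U(l, o) = -1/19 (U(l, o) = 1/(-2 - 17) = 1/(-19) = -1/19)
-69*U(K, -17) = -69*(-1/19) = 69/19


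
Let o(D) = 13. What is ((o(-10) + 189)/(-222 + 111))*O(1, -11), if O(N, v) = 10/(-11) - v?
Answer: -202/11 ≈ -18.364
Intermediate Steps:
O(N, v) = -10/11 - v (O(N, v) = 10*(-1/11) - v = -10/11 - v)
((o(-10) + 189)/(-222 + 111))*O(1, -11) = ((13 + 189)/(-222 + 111))*(-10/11 - 1*(-11)) = (202/(-111))*(-10/11 + 11) = (202*(-1/111))*(111/11) = -202/111*111/11 = -202/11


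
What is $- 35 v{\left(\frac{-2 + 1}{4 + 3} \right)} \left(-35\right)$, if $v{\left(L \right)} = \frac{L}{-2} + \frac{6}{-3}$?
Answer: $- \frac{4725}{2} \approx -2362.5$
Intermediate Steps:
$v{\left(L \right)} = -2 - \frac{L}{2}$ ($v{\left(L \right)} = L \left(- \frac{1}{2}\right) + 6 \left(- \frac{1}{3}\right) = - \frac{L}{2} - 2 = -2 - \frac{L}{2}$)
$- 35 v{\left(\frac{-2 + 1}{4 + 3} \right)} \left(-35\right) = - 35 \left(-2 - \frac{\left(-2 + 1\right) \frac{1}{4 + 3}}{2}\right) \left(-35\right) = - 35 \left(-2 - \frac{\left(-1\right) \frac{1}{7}}{2}\right) \left(-35\right) = - 35 \left(-2 - - \frac{1}{14}\right) \left(-35\right) = - 35 \left(-2 + \frac{1}{14}\right) \left(-35\right) = \left(-35\right) \left(- \frac{27}{14}\right) \left(-35\right) = \frac{135}{2} \left(-35\right) = - \frac{4725}{2}$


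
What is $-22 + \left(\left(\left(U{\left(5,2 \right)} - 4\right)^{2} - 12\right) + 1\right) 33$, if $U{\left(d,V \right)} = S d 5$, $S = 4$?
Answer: $303743$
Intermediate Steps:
$U{\left(d,V \right)} = 20 d$ ($U{\left(d,V \right)} = 4 d 5 = 20 d$)
$-22 + \left(\left(\left(U{\left(5,2 \right)} - 4\right)^{2} - 12\right) + 1\right) 33 = -22 + \left(\left(\left(20 \cdot 5 - 4\right)^{2} - 12\right) + 1\right) 33 = -22 + \left(\left(\left(100 - 4\right)^{2} - 12\right) + 1\right) 33 = -22 + \left(\left(96^{2} - 12\right) + 1\right) 33 = -22 + \left(\left(9216 - 12\right) + 1\right) 33 = -22 + \left(9204 + 1\right) 33 = -22 + 9205 \cdot 33 = -22 + 303765 = 303743$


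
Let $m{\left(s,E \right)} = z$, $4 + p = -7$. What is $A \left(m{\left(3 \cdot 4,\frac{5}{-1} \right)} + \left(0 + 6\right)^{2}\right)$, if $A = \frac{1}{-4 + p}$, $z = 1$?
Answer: $- \frac{37}{15} \approx -2.4667$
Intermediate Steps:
$p = -11$ ($p = -4 - 7 = -11$)
$m{\left(s,E \right)} = 1$
$A = - \frac{1}{15}$ ($A = \frac{1}{-4 - 11} = \frac{1}{-15} = - \frac{1}{15} \approx -0.066667$)
$A \left(m{\left(3 \cdot 4,\frac{5}{-1} \right)} + \left(0 + 6\right)^{2}\right) = - \frac{1 + \left(0 + 6\right)^{2}}{15} = - \frac{1 + 6^{2}}{15} = - \frac{1 + 36}{15} = \left(- \frac{1}{15}\right) 37 = - \frac{37}{15}$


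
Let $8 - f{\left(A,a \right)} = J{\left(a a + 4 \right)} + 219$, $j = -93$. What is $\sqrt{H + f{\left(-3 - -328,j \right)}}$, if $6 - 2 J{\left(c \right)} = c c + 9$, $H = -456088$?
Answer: $\sqrt{36980907} \approx 6081.2$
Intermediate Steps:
$J{\left(c \right)} = - \frac{3}{2} - \frac{c^{2}}{2}$ ($J{\left(c \right)} = 3 - \frac{c c + 9}{2} = 3 - \frac{c^{2} + 9}{2} = 3 - \frac{9 + c^{2}}{2} = 3 - \left(\frac{9}{2} + \frac{c^{2}}{2}\right) = - \frac{3}{2} - \frac{c^{2}}{2}$)
$f{\left(A,a \right)} = - \frac{419}{2} + \frac{\left(4 + a^{2}\right)^{2}}{2}$ ($f{\left(A,a \right)} = 8 - \left(\left(- \frac{3}{2} - \frac{\left(a a + 4\right)^{2}}{2}\right) + 219\right) = 8 - \left(\left(- \frac{3}{2} - \frac{\left(a^{2} + 4\right)^{2}}{2}\right) + 219\right) = 8 - \left(\left(- \frac{3}{2} - \frac{\left(4 + a^{2}\right)^{2}}{2}\right) + 219\right) = 8 - \left(\frac{435}{2} - \frac{\left(4 + a^{2}\right)^{2}}{2}\right) = 8 + \left(- \frac{435}{2} + \frac{\left(4 + a^{2}\right)^{2}}{2}\right) = - \frac{419}{2} + \frac{\left(4 + a^{2}\right)^{2}}{2}$)
$\sqrt{H + f{\left(-3 - -328,j \right)}} = \sqrt{-456088 - \left(\frac{419}{2} - \frac{\left(4 + \left(-93\right)^{2}\right)^{2}}{2}\right)} = \sqrt{-456088 - \left(\frac{419}{2} - \frac{\left(4 + 8649\right)^{2}}{2}\right)} = \sqrt{-456088 - \left(\frac{419}{2} - \frac{8653^{2}}{2}\right)} = \sqrt{-456088 + \left(- \frac{419}{2} + \frac{1}{2} \cdot 74874409\right)} = \sqrt{-456088 + \left(- \frac{419}{2} + \frac{74874409}{2}\right)} = \sqrt{-456088 + 37436995} = \sqrt{36980907}$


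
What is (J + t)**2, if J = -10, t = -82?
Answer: 8464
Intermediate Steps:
(J + t)**2 = (-10 - 82)**2 = (-92)**2 = 8464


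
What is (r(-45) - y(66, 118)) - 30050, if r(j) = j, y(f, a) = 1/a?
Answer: -3551211/118 ≈ -30095.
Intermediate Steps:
(r(-45) - y(66, 118)) - 30050 = (-45 - 1/118) - 30050 = -5311/118 - 30050 = -3551211/118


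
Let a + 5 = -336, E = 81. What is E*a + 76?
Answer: -27545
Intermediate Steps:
a = -341 (a = -5 - 336 = -341)
E*a + 76 = 81*(-341) + 76 = -27621 + 76 = -27545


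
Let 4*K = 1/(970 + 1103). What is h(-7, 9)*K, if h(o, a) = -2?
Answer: -1/4146 ≈ -0.00024120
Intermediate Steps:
K = 1/8292 (K = 1/(4*(970 + 1103)) = (¼)/2073 = (¼)*(1/2073) = 1/8292 ≈ 0.00012060)
h(-7, 9)*K = -2*1/8292 = -1/4146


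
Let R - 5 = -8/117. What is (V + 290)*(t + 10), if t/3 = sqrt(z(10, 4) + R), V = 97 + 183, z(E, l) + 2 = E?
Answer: 5700 + 570*sqrt(19669)/13 ≈ 11849.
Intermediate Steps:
z(E, l) = -2 + E
R = 577/117 (R = 5 - 8/117 = 577/117 ≈ 4.9316)
V = 280
t = sqrt(19669)/13 (t = 3*sqrt((-2 + 10) + 577/117) = 3*sqrt(8 + 577/117) = 3*sqrt(1513/117) = 3*(sqrt(19669)/39) = sqrt(19669)/13 ≈ 10.788)
(V + 290)*(t + 10) = (280 + 290)*(sqrt(19669)/13 + 10) = 570*(10 + sqrt(19669)/13) = 5700 + 570*sqrt(19669)/13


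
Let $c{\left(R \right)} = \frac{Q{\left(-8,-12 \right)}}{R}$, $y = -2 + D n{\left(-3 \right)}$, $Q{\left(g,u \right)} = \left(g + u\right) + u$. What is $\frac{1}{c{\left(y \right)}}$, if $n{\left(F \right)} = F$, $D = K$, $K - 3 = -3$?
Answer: $\frac{1}{16} \approx 0.0625$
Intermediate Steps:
$K = 0$ ($K = 3 - 3 = 0$)
$D = 0$
$Q{\left(g,u \right)} = g + 2 u$
$y = -2$ ($y = -2 + 0 \left(-3\right) = -2 + 0 = -2$)
$c{\left(R \right)} = - \frac{32}{R}$ ($c{\left(R \right)} = \frac{-8 + 2 \left(-12\right)}{R} = \frac{-8 - 24}{R} = - \frac{32}{R}$)
$\frac{1}{c{\left(y \right)}} = \frac{1}{\left(-32\right) \frac{1}{-2}} = \frac{1}{\left(-32\right) \left(- \frac{1}{2}\right)} = \frac{1}{16}$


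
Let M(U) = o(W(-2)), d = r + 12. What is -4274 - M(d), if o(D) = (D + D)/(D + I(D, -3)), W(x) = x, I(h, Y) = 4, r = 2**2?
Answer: -4272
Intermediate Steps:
r = 4
d = 16 (d = 4 + 12 = 16)
o(D) = 2*D/(4 + D) (o(D) = (D + D)/(D + 4) = (2*D)/(4 + D) = 2*D/(4 + D))
M(U) = -2 (M(U) = 2*(-2)/(4 - 2) = 2*(-2)/2 = 2*(-2)*(1/2) = -2)
-4274 - M(d) = -4274 - 1*(-2) = -4274 + 2 = -4272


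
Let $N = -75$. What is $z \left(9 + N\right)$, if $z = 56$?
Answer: $-3696$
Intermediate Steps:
$z \left(9 + N\right) = 56 \left(9 - 75\right) = 56 \left(-66\right) = -3696$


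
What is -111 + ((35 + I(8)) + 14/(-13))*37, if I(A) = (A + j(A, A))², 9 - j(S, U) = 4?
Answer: 96163/13 ≈ 7397.2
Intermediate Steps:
j(S, U) = 5 (j(S, U) = 9 - 1*4 = 9 - 4 = 5)
I(A) = (5 + A)² (I(A) = (A + 5)² = (5 + A)²)
-111 + ((35 + I(8)) + 14/(-13))*37 = -111 + ((35 + (5 + 8)²) + 14/(-13))*37 = -111 + ((35 + 13²) + 14*(-1/13))*37 = -111 + ((35 + 169) - 14/13)*37 = -111 + (204 - 14/13)*37 = -111 + (2638/13)*37 = -111 + 97606/13 = 96163/13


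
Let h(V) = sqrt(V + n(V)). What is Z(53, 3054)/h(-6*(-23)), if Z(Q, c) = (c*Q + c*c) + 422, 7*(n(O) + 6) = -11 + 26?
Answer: 9489200*sqrt(6573)/939 ≈ 8.1931e+5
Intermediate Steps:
n(O) = -27/7 (n(O) = -6 + (-11 + 26)/7 = -6 + (1/7)*15 = -6 + 15/7 = -27/7)
Z(Q, c) = 422 + c**2 + Q*c (Z(Q, c) = (Q*c + c**2) + 422 = (c**2 + Q*c) + 422 = 422 + c**2 + Q*c)
h(V) = sqrt(-27/7 + V) (h(V) = sqrt(V - 27/7) = sqrt(-27/7 + V))
Z(53, 3054)/h(-6*(-23)) = (422 + 3054**2 + 53*3054)/((sqrt(-189 + 49*(-6*(-23)))/7)) = (422 + 9326916 + 161862)/((sqrt(-189 + 49*138)/7)) = 9489200/((sqrt(-189 + 6762)/7)) = 9489200/((sqrt(6573)/7)) = 9489200*(sqrt(6573)/939) = 9489200*sqrt(6573)/939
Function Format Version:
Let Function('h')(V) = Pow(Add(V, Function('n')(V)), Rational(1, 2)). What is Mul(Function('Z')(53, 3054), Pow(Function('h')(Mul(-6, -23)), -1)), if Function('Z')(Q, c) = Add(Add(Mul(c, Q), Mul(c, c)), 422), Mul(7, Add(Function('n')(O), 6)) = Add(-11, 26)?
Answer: Mul(Rational(9489200, 939), Pow(6573, Rational(1, 2))) ≈ 8.1931e+5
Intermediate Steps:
Function('n')(O) = Rational(-27, 7) (Function('n')(O) = Add(-6, Mul(Rational(1, 7), Add(-11, 26))) = Add(-6, Mul(Rational(1, 7), 15)) = Add(-6, Rational(15, 7)) = Rational(-27, 7))
Function('Z')(Q, c) = Add(422, Pow(c, 2), Mul(Q, c)) (Function('Z')(Q, c) = Add(Add(Mul(Q, c), Pow(c, 2)), 422) = Add(Add(Pow(c, 2), Mul(Q, c)), 422) = Add(422, Pow(c, 2), Mul(Q, c)))
Function('h')(V) = Pow(Add(Rational(-27, 7), V), Rational(1, 2)) (Function('h')(V) = Pow(Add(V, Rational(-27, 7)), Rational(1, 2)) = Pow(Add(Rational(-27, 7), V), Rational(1, 2)))
Mul(Function('Z')(53, 3054), Pow(Function('h')(Mul(-6, -23)), -1)) = Mul(Add(422, Pow(3054, 2), Mul(53, 3054)), Pow(Mul(Rational(1, 7), Pow(Add(-189, Mul(49, Mul(-6, -23))), Rational(1, 2))), -1)) = Mul(Add(422, 9326916, 161862), Pow(Mul(Rational(1, 7), Pow(Add(-189, Mul(49, 138)), Rational(1, 2))), -1)) = Mul(9489200, Pow(Mul(Rational(1, 7), Pow(Add(-189, 6762), Rational(1, 2))), -1)) = Mul(9489200, Pow(Mul(Rational(1, 7), Pow(6573, Rational(1, 2))), -1)) = Mul(9489200, Mul(Rational(1, 939), Pow(6573, Rational(1, 2)))) = Mul(Rational(9489200, 939), Pow(6573, Rational(1, 2)))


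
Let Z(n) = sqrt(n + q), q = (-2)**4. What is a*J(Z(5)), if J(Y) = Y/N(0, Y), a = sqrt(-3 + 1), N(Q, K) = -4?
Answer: -I*sqrt(42)/4 ≈ -1.6202*I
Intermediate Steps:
q = 16
a = I*sqrt(2) (a = sqrt(-2) = I*sqrt(2) ≈ 1.4142*I)
Z(n) = sqrt(16 + n) (Z(n) = sqrt(n + 16) = sqrt(16 + n))
J(Y) = -Y/4 (J(Y) = Y/(-4) = Y*(-1/4) = -Y/4)
a*J(Z(5)) = (I*sqrt(2))*(-sqrt(16 + 5)/4) = (I*sqrt(2))*(-sqrt(21)/4) = -I*sqrt(42)/4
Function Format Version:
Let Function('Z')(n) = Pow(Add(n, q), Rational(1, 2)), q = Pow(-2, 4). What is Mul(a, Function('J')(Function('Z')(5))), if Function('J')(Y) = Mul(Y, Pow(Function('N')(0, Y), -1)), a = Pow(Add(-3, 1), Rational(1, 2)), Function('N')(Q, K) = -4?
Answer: Mul(Rational(-1, 4), I, Pow(42, Rational(1, 2))) ≈ Mul(-1.6202, I)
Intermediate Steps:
q = 16
a = Mul(I, Pow(2, Rational(1, 2))) (a = Pow(-2, Rational(1, 2)) = Mul(I, Pow(2, Rational(1, 2))) ≈ Mul(1.4142, I))
Function('Z')(n) = Pow(Add(16, n), Rational(1, 2)) (Function('Z')(n) = Pow(Add(n, 16), Rational(1, 2)) = Pow(Add(16, n), Rational(1, 2)))
Function('J')(Y) = Mul(Rational(-1, 4), Y) (Function('J')(Y) = Mul(Y, Pow(-4, -1)) = Mul(Y, Rational(-1, 4)) = Mul(Rational(-1, 4), Y))
Mul(a, Function('J')(Function('Z')(5))) = Mul(Mul(I, Pow(2, Rational(1, 2))), Mul(Rational(-1, 4), Pow(Add(16, 5), Rational(1, 2)))) = Mul(Mul(I, Pow(2, Rational(1, 2))), Mul(Rational(-1, 4), Pow(21, Rational(1, 2)))) = Mul(Rational(-1, 4), I, Pow(42, Rational(1, 2)))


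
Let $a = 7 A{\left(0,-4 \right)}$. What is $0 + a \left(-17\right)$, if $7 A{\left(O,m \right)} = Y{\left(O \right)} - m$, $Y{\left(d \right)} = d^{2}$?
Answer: $-68$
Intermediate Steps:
$A{\left(O,m \right)} = - \frac{m}{7} + \frac{O^{2}}{7}$ ($A{\left(O,m \right)} = \frac{O^{2} - m}{7} = - \frac{m}{7} + \frac{O^{2}}{7}$)
$a = 4$ ($a = 7 \left(\left(- \frac{1}{7}\right) \left(-4\right) + \frac{0^{2}}{7}\right) = 7 \left(\frac{4}{7} + \frac{1}{7} \cdot 0\right) = 7 \left(\frac{4}{7} + 0\right) = 7 \cdot \frac{4}{7} = 4$)
$0 + a \left(-17\right) = 0 + 4 \left(-17\right) = 0 - 68 = -68$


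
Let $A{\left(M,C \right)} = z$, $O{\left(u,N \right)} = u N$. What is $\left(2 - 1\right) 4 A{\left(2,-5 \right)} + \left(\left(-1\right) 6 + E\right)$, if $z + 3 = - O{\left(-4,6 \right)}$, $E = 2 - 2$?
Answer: $78$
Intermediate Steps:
$O{\left(u,N \right)} = N u$
$E = 0$
$z = 21$ ($z = -3 - 6 \left(-4\right) = -3 - -24 = -3 + 24 = 21$)
$A{\left(M,C \right)} = 21$
$\left(2 - 1\right) 4 A{\left(2,-5 \right)} + \left(\left(-1\right) 6 + E\right) = \left(2 - 1\right) 4 \cdot 21 + \left(\left(-1\right) 6 + 0\right) = 1 \cdot 4 \cdot 21 + \left(-6 + 0\right) = 4 \cdot 21 - 6 = 84 - 6 = 78$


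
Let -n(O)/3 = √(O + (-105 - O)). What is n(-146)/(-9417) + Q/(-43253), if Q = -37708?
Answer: 37708/43253 + I*√105/3139 ≈ 0.8718 + 0.0032644*I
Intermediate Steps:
n(O) = -3*I*√105 (n(O) = -3*√(O + (-105 - O)) = -3*I*√105)
n(-146)/(-9417) + Q/(-43253) = -3*I*√105/(-9417) - 37708/(-43253) = -3*I*√105*(-1/9417) - 37708*(-1/43253) = I*√105/3139 + 37708/43253 = 37708/43253 + I*√105/3139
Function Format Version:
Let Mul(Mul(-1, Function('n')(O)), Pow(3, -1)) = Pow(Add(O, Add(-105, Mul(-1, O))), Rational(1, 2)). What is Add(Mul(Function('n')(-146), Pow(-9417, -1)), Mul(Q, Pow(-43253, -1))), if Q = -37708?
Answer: Add(Rational(37708, 43253), Mul(Rational(1, 3139), I, Pow(105, Rational(1, 2)))) ≈ Add(0.87180, Mul(0.0032644, I))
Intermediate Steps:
Function('n')(O) = Mul(-3, I, Pow(105, Rational(1, 2))) (Function('n')(O) = Mul(-3, Pow(Add(O, Add(-105, Mul(-1, O))), Rational(1, 2))) = Mul(-3, Pow(-105, Rational(1, 2))) = Mul(-3, Mul(I, Pow(105, Rational(1, 2)))) = Mul(-3, I, Pow(105, Rational(1, 2))))
Add(Mul(Function('n')(-146), Pow(-9417, -1)), Mul(Q, Pow(-43253, -1))) = Add(Mul(Mul(-3, I, Pow(105, Rational(1, 2))), Pow(-9417, -1)), Mul(-37708, Pow(-43253, -1))) = Add(Mul(Mul(-3, I, Pow(105, Rational(1, 2))), Rational(-1, 9417)), Mul(-37708, Rational(-1, 43253))) = Add(Mul(Rational(1, 3139), I, Pow(105, Rational(1, 2))), Rational(37708, 43253)) = Add(Rational(37708, 43253), Mul(Rational(1, 3139), I, Pow(105, Rational(1, 2))))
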